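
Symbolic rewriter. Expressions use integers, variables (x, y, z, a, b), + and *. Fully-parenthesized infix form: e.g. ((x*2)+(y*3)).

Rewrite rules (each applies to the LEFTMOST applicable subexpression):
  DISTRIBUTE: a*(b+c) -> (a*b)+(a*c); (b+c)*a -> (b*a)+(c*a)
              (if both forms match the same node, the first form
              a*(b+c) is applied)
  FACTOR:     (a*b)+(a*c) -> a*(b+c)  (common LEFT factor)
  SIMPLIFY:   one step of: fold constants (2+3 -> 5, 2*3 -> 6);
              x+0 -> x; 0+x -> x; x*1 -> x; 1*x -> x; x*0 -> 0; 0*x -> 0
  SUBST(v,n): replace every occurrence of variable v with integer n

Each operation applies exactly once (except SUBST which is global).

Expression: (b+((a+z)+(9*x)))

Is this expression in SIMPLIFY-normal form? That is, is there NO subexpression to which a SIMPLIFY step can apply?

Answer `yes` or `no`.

Answer: yes

Derivation:
Expression: (b+((a+z)+(9*x)))
Scanning for simplifiable subexpressions (pre-order)...
  at root: (b+((a+z)+(9*x))) (not simplifiable)
  at R: ((a+z)+(9*x)) (not simplifiable)
  at RL: (a+z) (not simplifiable)
  at RR: (9*x) (not simplifiable)
Result: no simplifiable subexpression found -> normal form.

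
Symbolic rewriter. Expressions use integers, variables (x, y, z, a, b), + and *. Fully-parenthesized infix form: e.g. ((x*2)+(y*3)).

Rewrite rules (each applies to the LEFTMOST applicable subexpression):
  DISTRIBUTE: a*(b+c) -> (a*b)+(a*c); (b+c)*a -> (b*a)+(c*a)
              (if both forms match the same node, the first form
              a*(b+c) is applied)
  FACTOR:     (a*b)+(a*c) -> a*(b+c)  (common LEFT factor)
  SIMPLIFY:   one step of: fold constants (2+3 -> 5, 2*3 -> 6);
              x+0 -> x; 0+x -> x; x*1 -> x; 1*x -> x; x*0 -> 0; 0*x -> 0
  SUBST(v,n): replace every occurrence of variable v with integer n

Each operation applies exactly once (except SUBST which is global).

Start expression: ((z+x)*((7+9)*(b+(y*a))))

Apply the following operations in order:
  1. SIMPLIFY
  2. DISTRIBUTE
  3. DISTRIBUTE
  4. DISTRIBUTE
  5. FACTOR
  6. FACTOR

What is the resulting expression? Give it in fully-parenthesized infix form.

Answer: ((z*(16*(b+(y*a))))+(x*(16*(b+(y*a)))))

Derivation:
Start: ((z+x)*((7+9)*(b+(y*a))))
Apply SIMPLIFY at RL (target: (7+9)): ((z+x)*((7+9)*(b+(y*a)))) -> ((z+x)*(16*(b+(y*a))))
Apply DISTRIBUTE at root (target: ((z+x)*(16*(b+(y*a))))): ((z+x)*(16*(b+(y*a)))) -> ((z*(16*(b+(y*a))))+(x*(16*(b+(y*a)))))
Apply DISTRIBUTE at LR (target: (16*(b+(y*a)))): ((z*(16*(b+(y*a))))+(x*(16*(b+(y*a))))) -> ((z*((16*b)+(16*(y*a))))+(x*(16*(b+(y*a)))))
Apply DISTRIBUTE at L (target: (z*((16*b)+(16*(y*a))))): ((z*((16*b)+(16*(y*a))))+(x*(16*(b+(y*a))))) -> (((z*(16*b))+(z*(16*(y*a))))+(x*(16*(b+(y*a)))))
Apply FACTOR at L (target: ((z*(16*b))+(z*(16*(y*a))))): (((z*(16*b))+(z*(16*(y*a))))+(x*(16*(b+(y*a))))) -> ((z*((16*b)+(16*(y*a))))+(x*(16*(b+(y*a)))))
Apply FACTOR at LR (target: ((16*b)+(16*(y*a)))): ((z*((16*b)+(16*(y*a))))+(x*(16*(b+(y*a))))) -> ((z*(16*(b+(y*a))))+(x*(16*(b+(y*a)))))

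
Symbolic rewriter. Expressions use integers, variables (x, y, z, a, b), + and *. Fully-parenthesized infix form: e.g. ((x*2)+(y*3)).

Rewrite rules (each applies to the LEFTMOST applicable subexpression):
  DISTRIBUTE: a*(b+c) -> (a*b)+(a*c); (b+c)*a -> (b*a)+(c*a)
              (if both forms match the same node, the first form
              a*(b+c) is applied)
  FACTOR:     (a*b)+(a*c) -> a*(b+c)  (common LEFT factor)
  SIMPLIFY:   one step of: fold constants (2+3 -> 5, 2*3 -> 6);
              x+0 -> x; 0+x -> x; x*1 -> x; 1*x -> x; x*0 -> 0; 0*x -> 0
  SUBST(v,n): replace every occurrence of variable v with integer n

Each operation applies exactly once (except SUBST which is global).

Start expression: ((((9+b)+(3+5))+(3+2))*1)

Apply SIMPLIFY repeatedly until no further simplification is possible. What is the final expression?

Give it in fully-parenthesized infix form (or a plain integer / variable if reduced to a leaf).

Answer: (((9+b)+8)+5)

Derivation:
Start: ((((9+b)+(3+5))+(3+2))*1)
Step 1: at root: ((((9+b)+(3+5))+(3+2))*1) -> (((9+b)+(3+5))+(3+2)); overall: ((((9+b)+(3+5))+(3+2))*1) -> (((9+b)+(3+5))+(3+2))
Step 2: at LR: (3+5) -> 8; overall: (((9+b)+(3+5))+(3+2)) -> (((9+b)+8)+(3+2))
Step 3: at R: (3+2) -> 5; overall: (((9+b)+8)+(3+2)) -> (((9+b)+8)+5)
Fixed point: (((9+b)+8)+5)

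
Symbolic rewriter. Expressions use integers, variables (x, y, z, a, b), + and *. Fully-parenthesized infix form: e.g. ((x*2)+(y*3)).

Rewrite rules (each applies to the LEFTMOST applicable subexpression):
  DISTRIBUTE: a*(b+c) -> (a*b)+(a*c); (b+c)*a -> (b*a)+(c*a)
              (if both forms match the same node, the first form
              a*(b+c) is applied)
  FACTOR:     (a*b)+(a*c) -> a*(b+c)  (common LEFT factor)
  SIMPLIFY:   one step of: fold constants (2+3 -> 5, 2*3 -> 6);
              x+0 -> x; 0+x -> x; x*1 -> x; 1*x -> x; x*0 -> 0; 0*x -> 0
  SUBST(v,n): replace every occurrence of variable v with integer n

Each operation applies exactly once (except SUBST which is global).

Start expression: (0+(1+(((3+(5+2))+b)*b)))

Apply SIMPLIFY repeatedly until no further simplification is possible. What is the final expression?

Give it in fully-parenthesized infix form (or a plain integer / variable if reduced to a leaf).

Start: (0+(1+(((3+(5+2))+b)*b)))
Step 1: at root: (0+(1+(((3+(5+2))+b)*b))) -> (1+(((3+(5+2))+b)*b)); overall: (0+(1+(((3+(5+2))+b)*b))) -> (1+(((3+(5+2))+b)*b))
Step 2: at RLLR: (5+2) -> 7; overall: (1+(((3+(5+2))+b)*b)) -> (1+(((3+7)+b)*b))
Step 3: at RLL: (3+7) -> 10; overall: (1+(((3+7)+b)*b)) -> (1+((10+b)*b))
Fixed point: (1+((10+b)*b))

Answer: (1+((10+b)*b))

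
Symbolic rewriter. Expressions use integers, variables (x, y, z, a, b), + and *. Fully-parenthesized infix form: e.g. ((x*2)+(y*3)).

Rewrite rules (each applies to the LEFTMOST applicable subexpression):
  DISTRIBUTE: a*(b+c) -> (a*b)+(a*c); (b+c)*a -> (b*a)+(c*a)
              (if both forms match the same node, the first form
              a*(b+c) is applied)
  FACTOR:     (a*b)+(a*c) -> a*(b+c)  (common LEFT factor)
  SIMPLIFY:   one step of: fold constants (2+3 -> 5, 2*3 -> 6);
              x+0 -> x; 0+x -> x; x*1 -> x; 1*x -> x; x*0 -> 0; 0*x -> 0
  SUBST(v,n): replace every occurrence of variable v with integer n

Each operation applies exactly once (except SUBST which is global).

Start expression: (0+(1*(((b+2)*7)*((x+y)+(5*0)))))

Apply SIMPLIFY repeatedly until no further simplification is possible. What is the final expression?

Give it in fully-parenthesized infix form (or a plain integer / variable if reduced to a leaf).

Answer: (((b+2)*7)*(x+y))

Derivation:
Start: (0+(1*(((b+2)*7)*((x+y)+(5*0)))))
Step 1: at root: (0+(1*(((b+2)*7)*((x+y)+(5*0))))) -> (1*(((b+2)*7)*((x+y)+(5*0)))); overall: (0+(1*(((b+2)*7)*((x+y)+(5*0))))) -> (1*(((b+2)*7)*((x+y)+(5*0))))
Step 2: at root: (1*(((b+2)*7)*((x+y)+(5*0)))) -> (((b+2)*7)*((x+y)+(5*0))); overall: (1*(((b+2)*7)*((x+y)+(5*0)))) -> (((b+2)*7)*((x+y)+(5*0)))
Step 3: at RR: (5*0) -> 0; overall: (((b+2)*7)*((x+y)+(5*0))) -> (((b+2)*7)*((x+y)+0))
Step 4: at R: ((x+y)+0) -> (x+y); overall: (((b+2)*7)*((x+y)+0)) -> (((b+2)*7)*(x+y))
Fixed point: (((b+2)*7)*(x+y))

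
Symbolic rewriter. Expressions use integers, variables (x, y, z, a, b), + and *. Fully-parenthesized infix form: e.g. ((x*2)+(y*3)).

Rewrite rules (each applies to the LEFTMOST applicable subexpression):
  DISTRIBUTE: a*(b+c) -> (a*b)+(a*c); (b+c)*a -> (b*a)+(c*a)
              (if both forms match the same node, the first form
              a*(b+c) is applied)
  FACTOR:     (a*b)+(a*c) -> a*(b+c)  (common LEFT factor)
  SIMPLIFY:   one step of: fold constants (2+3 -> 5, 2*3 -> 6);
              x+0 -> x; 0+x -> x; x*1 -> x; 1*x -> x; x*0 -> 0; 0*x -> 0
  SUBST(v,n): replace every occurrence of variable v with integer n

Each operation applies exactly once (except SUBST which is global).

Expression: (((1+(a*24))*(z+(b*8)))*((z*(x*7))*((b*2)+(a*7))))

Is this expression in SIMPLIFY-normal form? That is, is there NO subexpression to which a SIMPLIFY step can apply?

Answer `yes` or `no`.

Answer: yes

Derivation:
Expression: (((1+(a*24))*(z+(b*8)))*((z*(x*7))*((b*2)+(a*7))))
Scanning for simplifiable subexpressions (pre-order)...
  at root: (((1+(a*24))*(z+(b*8)))*((z*(x*7))*((b*2)+(a*7)))) (not simplifiable)
  at L: ((1+(a*24))*(z+(b*8))) (not simplifiable)
  at LL: (1+(a*24)) (not simplifiable)
  at LLR: (a*24) (not simplifiable)
  at LR: (z+(b*8)) (not simplifiable)
  at LRR: (b*8) (not simplifiable)
  at R: ((z*(x*7))*((b*2)+(a*7))) (not simplifiable)
  at RL: (z*(x*7)) (not simplifiable)
  at RLR: (x*7) (not simplifiable)
  at RR: ((b*2)+(a*7)) (not simplifiable)
  at RRL: (b*2) (not simplifiable)
  at RRR: (a*7) (not simplifiable)
Result: no simplifiable subexpression found -> normal form.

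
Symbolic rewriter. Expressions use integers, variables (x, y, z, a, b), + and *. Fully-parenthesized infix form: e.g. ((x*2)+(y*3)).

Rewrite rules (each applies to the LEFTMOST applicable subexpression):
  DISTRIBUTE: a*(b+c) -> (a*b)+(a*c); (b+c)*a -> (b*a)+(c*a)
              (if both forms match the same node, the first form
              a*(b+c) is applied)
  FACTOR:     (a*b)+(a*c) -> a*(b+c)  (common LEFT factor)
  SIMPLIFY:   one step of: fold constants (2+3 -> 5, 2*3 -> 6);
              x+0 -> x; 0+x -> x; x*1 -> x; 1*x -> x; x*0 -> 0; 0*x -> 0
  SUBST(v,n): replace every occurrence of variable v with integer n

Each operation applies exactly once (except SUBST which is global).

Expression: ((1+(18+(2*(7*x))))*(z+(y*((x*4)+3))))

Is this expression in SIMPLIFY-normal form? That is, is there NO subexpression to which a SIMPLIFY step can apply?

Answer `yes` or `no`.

Answer: yes

Derivation:
Expression: ((1+(18+(2*(7*x))))*(z+(y*((x*4)+3))))
Scanning for simplifiable subexpressions (pre-order)...
  at root: ((1+(18+(2*(7*x))))*(z+(y*((x*4)+3)))) (not simplifiable)
  at L: (1+(18+(2*(7*x)))) (not simplifiable)
  at LR: (18+(2*(7*x))) (not simplifiable)
  at LRR: (2*(7*x)) (not simplifiable)
  at LRRR: (7*x) (not simplifiable)
  at R: (z+(y*((x*4)+3))) (not simplifiable)
  at RR: (y*((x*4)+3)) (not simplifiable)
  at RRR: ((x*4)+3) (not simplifiable)
  at RRRL: (x*4) (not simplifiable)
Result: no simplifiable subexpression found -> normal form.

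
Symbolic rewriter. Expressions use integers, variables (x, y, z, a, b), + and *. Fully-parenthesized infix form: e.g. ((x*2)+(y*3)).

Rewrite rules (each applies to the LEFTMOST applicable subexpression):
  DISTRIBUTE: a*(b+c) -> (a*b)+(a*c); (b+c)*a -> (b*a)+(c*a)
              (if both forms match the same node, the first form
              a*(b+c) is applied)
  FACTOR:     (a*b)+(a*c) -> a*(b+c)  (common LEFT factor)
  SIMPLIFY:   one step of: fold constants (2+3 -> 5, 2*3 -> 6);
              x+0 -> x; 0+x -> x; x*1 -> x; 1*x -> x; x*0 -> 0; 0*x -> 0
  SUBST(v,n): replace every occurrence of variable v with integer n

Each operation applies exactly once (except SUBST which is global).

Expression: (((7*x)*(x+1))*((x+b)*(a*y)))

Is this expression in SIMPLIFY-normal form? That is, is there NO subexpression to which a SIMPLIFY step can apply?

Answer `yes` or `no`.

Answer: yes

Derivation:
Expression: (((7*x)*(x+1))*((x+b)*(a*y)))
Scanning for simplifiable subexpressions (pre-order)...
  at root: (((7*x)*(x+1))*((x+b)*(a*y))) (not simplifiable)
  at L: ((7*x)*(x+1)) (not simplifiable)
  at LL: (7*x) (not simplifiable)
  at LR: (x+1) (not simplifiable)
  at R: ((x+b)*(a*y)) (not simplifiable)
  at RL: (x+b) (not simplifiable)
  at RR: (a*y) (not simplifiable)
Result: no simplifiable subexpression found -> normal form.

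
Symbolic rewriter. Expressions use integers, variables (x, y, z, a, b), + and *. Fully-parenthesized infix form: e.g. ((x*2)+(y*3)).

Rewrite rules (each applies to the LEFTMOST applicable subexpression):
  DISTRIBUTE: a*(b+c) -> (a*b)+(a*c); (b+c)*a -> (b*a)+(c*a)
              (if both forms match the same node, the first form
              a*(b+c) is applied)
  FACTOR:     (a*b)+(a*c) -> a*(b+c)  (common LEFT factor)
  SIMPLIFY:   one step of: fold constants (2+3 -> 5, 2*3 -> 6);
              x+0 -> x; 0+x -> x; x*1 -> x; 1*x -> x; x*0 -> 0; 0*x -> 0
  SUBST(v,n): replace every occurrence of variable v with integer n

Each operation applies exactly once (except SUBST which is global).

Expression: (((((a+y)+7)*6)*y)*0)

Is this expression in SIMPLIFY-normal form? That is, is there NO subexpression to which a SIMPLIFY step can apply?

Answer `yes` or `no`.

Expression: (((((a+y)+7)*6)*y)*0)
Scanning for simplifiable subexpressions (pre-order)...
  at root: (((((a+y)+7)*6)*y)*0) (SIMPLIFIABLE)
  at L: ((((a+y)+7)*6)*y) (not simplifiable)
  at LL: (((a+y)+7)*6) (not simplifiable)
  at LLL: ((a+y)+7) (not simplifiable)
  at LLLL: (a+y) (not simplifiable)
Found simplifiable subexpr at path root: (((((a+y)+7)*6)*y)*0)
One SIMPLIFY step would give: 0
-> NOT in normal form.

Answer: no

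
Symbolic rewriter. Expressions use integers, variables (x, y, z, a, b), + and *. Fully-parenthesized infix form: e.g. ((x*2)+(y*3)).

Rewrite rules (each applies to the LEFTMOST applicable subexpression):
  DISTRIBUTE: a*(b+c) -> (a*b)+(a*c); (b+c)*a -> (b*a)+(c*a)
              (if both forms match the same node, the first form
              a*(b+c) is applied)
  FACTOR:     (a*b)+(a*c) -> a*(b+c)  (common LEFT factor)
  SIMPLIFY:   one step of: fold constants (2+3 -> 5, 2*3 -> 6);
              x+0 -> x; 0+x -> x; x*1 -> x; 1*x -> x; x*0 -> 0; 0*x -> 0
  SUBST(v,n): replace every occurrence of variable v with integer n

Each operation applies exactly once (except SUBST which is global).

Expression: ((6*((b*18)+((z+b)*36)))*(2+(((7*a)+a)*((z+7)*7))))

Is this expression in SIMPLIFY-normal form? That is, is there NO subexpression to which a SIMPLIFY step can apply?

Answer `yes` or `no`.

Answer: yes

Derivation:
Expression: ((6*((b*18)+((z+b)*36)))*(2+(((7*a)+a)*((z+7)*7))))
Scanning for simplifiable subexpressions (pre-order)...
  at root: ((6*((b*18)+((z+b)*36)))*(2+(((7*a)+a)*((z+7)*7)))) (not simplifiable)
  at L: (6*((b*18)+((z+b)*36))) (not simplifiable)
  at LR: ((b*18)+((z+b)*36)) (not simplifiable)
  at LRL: (b*18) (not simplifiable)
  at LRR: ((z+b)*36) (not simplifiable)
  at LRRL: (z+b) (not simplifiable)
  at R: (2+(((7*a)+a)*((z+7)*7))) (not simplifiable)
  at RR: (((7*a)+a)*((z+7)*7)) (not simplifiable)
  at RRL: ((7*a)+a) (not simplifiable)
  at RRLL: (7*a) (not simplifiable)
  at RRR: ((z+7)*7) (not simplifiable)
  at RRRL: (z+7) (not simplifiable)
Result: no simplifiable subexpression found -> normal form.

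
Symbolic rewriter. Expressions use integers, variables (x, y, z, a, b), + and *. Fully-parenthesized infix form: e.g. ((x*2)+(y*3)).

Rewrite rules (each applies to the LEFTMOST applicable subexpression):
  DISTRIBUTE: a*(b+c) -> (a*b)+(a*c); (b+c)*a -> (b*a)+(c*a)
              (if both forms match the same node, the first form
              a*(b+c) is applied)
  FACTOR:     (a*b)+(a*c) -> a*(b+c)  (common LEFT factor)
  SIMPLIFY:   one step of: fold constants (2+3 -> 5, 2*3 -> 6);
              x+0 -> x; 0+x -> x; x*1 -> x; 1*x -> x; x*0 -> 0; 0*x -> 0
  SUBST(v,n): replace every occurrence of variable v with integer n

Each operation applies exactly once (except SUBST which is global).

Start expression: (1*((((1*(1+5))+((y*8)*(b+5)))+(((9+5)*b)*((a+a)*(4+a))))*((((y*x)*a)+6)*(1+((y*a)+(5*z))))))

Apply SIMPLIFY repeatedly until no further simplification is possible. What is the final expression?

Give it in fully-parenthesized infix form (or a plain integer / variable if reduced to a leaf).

Answer: (((6+((y*8)*(b+5)))+((14*b)*((a+a)*(4+a))))*((((y*x)*a)+6)*(1+((y*a)+(5*z)))))

Derivation:
Start: (1*((((1*(1+5))+((y*8)*(b+5)))+(((9+5)*b)*((a+a)*(4+a))))*((((y*x)*a)+6)*(1+((y*a)+(5*z))))))
Step 1: at root: (1*((((1*(1+5))+((y*8)*(b+5)))+(((9+5)*b)*((a+a)*(4+a))))*((((y*x)*a)+6)*(1+((y*a)+(5*z)))))) -> ((((1*(1+5))+((y*8)*(b+5)))+(((9+5)*b)*((a+a)*(4+a))))*((((y*x)*a)+6)*(1+((y*a)+(5*z))))); overall: (1*((((1*(1+5))+((y*8)*(b+5)))+(((9+5)*b)*((a+a)*(4+a))))*((((y*x)*a)+6)*(1+((y*a)+(5*z)))))) -> ((((1*(1+5))+((y*8)*(b+5)))+(((9+5)*b)*((a+a)*(4+a))))*((((y*x)*a)+6)*(1+((y*a)+(5*z)))))
Step 2: at LLL: (1*(1+5)) -> (1+5); overall: ((((1*(1+5))+((y*8)*(b+5)))+(((9+5)*b)*((a+a)*(4+a))))*((((y*x)*a)+6)*(1+((y*a)+(5*z))))) -> ((((1+5)+((y*8)*(b+5)))+(((9+5)*b)*((a+a)*(4+a))))*((((y*x)*a)+6)*(1+((y*a)+(5*z)))))
Step 3: at LLL: (1+5) -> 6; overall: ((((1+5)+((y*8)*(b+5)))+(((9+5)*b)*((a+a)*(4+a))))*((((y*x)*a)+6)*(1+((y*a)+(5*z))))) -> (((6+((y*8)*(b+5)))+(((9+5)*b)*((a+a)*(4+a))))*((((y*x)*a)+6)*(1+((y*a)+(5*z)))))
Step 4: at LRLL: (9+5) -> 14; overall: (((6+((y*8)*(b+5)))+(((9+5)*b)*((a+a)*(4+a))))*((((y*x)*a)+6)*(1+((y*a)+(5*z))))) -> (((6+((y*8)*(b+5)))+((14*b)*((a+a)*(4+a))))*((((y*x)*a)+6)*(1+((y*a)+(5*z)))))
Fixed point: (((6+((y*8)*(b+5)))+((14*b)*((a+a)*(4+a))))*((((y*x)*a)+6)*(1+((y*a)+(5*z)))))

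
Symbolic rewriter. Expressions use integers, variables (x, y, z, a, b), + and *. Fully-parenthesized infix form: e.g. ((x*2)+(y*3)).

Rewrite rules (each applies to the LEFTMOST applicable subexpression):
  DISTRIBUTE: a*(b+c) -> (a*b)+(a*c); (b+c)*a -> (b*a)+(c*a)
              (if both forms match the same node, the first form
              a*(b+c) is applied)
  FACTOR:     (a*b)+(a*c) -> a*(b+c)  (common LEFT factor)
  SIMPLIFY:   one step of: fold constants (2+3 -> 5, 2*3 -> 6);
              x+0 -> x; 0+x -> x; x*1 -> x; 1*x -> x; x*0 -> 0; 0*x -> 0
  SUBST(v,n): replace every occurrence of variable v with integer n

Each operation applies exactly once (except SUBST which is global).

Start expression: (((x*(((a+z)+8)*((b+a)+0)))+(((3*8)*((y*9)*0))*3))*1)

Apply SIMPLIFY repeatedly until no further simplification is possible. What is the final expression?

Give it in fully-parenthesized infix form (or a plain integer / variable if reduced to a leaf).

Start: (((x*(((a+z)+8)*((b+a)+0)))+(((3*8)*((y*9)*0))*3))*1)
Step 1: at root: (((x*(((a+z)+8)*((b+a)+0)))+(((3*8)*((y*9)*0))*3))*1) -> ((x*(((a+z)+8)*((b+a)+0)))+(((3*8)*((y*9)*0))*3)); overall: (((x*(((a+z)+8)*((b+a)+0)))+(((3*8)*((y*9)*0))*3))*1) -> ((x*(((a+z)+8)*((b+a)+0)))+(((3*8)*((y*9)*0))*3))
Step 2: at LRR: ((b+a)+0) -> (b+a); overall: ((x*(((a+z)+8)*((b+a)+0)))+(((3*8)*((y*9)*0))*3)) -> ((x*(((a+z)+8)*(b+a)))+(((3*8)*((y*9)*0))*3))
Step 3: at RLL: (3*8) -> 24; overall: ((x*(((a+z)+8)*(b+a)))+(((3*8)*((y*9)*0))*3)) -> ((x*(((a+z)+8)*(b+a)))+((24*((y*9)*0))*3))
Step 4: at RLR: ((y*9)*0) -> 0; overall: ((x*(((a+z)+8)*(b+a)))+((24*((y*9)*0))*3)) -> ((x*(((a+z)+8)*(b+a)))+((24*0)*3))
Step 5: at RL: (24*0) -> 0; overall: ((x*(((a+z)+8)*(b+a)))+((24*0)*3)) -> ((x*(((a+z)+8)*(b+a)))+(0*3))
Step 6: at R: (0*3) -> 0; overall: ((x*(((a+z)+8)*(b+a)))+(0*3)) -> ((x*(((a+z)+8)*(b+a)))+0)
Step 7: at root: ((x*(((a+z)+8)*(b+a)))+0) -> (x*(((a+z)+8)*(b+a))); overall: ((x*(((a+z)+8)*(b+a)))+0) -> (x*(((a+z)+8)*(b+a)))
Fixed point: (x*(((a+z)+8)*(b+a)))

Answer: (x*(((a+z)+8)*(b+a)))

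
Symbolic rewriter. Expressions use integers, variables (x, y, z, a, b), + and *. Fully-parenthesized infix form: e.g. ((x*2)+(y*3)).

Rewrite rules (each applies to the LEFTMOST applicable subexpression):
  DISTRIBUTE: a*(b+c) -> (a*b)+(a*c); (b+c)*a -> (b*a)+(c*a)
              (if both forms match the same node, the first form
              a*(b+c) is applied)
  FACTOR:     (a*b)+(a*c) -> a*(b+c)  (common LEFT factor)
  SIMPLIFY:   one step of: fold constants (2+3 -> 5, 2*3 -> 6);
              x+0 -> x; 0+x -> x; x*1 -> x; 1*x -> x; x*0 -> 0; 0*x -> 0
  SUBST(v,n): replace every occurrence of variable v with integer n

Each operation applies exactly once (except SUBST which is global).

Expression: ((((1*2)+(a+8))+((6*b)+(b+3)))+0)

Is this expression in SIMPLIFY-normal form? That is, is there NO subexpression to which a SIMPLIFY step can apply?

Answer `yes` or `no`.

Expression: ((((1*2)+(a+8))+((6*b)+(b+3)))+0)
Scanning for simplifiable subexpressions (pre-order)...
  at root: ((((1*2)+(a+8))+((6*b)+(b+3)))+0) (SIMPLIFIABLE)
  at L: (((1*2)+(a+8))+((6*b)+(b+3))) (not simplifiable)
  at LL: ((1*2)+(a+8)) (not simplifiable)
  at LLL: (1*2) (SIMPLIFIABLE)
  at LLR: (a+8) (not simplifiable)
  at LR: ((6*b)+(b+3)) (not simplifiable)
  at LRL: (6*b) (not simplifiable)
  at LRR: (b+3) (not simplifiable)
Found simplifiable subexpr at path root: ((((1*2)+(a+8))+((6*b)+(b+3)))+0)
One SIMPLIFY step would give: (((1*2)+(a+8))+((6*b)+(b+3)))
-> NOT in normal form.

Answer: no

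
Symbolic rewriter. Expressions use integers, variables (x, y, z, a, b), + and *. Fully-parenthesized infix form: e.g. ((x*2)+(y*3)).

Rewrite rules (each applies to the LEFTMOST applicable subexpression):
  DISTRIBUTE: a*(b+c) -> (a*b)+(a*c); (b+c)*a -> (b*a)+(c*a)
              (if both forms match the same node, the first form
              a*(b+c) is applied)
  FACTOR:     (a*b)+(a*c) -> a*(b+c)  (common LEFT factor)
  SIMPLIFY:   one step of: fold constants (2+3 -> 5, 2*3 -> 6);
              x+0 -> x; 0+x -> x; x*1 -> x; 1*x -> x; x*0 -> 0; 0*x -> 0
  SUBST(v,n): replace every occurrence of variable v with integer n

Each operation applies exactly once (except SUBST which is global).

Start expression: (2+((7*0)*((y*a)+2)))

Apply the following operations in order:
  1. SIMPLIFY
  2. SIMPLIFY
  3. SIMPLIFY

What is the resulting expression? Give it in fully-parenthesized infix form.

Start: (2+((7*0)*((y*a)+2)))
Apply SIMPLIFY at RL (target: (7*0)): (2+((7*0)*((y*a)+2))) -> (2+(0*((y*a)+2)))
Apply SIMPLIFY at R (target: (0*((y*a)+2))): (2+(0*((y*a)+2))) -> (2+0)
Apply SIMPLIFY at root (target: (2+0)): (2+0) -> 2

Answer: 2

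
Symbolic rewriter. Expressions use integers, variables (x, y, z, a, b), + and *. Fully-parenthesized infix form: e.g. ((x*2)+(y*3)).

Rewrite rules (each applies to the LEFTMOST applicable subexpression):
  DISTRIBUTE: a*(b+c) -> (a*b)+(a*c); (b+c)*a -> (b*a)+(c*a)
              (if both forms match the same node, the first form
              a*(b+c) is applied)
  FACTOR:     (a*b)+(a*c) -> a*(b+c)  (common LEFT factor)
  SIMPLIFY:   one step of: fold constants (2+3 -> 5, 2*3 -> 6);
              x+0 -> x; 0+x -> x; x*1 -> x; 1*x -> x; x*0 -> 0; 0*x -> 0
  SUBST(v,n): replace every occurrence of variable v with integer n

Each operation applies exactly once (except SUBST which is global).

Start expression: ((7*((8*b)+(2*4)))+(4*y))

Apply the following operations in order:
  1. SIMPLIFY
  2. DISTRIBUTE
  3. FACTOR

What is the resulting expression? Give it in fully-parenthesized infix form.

Answer: ((7*((8*b)+8))+(4*y))

Derivation:
Start: ((7*((8*b)+(2*4)))+(4*y))
Apply SIMPLIFY at LRR (target: (2*4)): ((7*((8*b)+(2*4)))+(4*y)) -> ((7*((8*b)+8))+(4*y))
Apply DISTRIBUTE at L (target: (7*((8*b)+8))): ((7*((8*b)+8))+(4*y)) -> (((7*(8*b))+(7*8))+(4*y))
Apply FACTOR at L (target: ((7*(8*b))+(7*8))): (((7*(8*b))+(7*8))+(4*y)) -> ((7*((8*b)+8))+(4*y))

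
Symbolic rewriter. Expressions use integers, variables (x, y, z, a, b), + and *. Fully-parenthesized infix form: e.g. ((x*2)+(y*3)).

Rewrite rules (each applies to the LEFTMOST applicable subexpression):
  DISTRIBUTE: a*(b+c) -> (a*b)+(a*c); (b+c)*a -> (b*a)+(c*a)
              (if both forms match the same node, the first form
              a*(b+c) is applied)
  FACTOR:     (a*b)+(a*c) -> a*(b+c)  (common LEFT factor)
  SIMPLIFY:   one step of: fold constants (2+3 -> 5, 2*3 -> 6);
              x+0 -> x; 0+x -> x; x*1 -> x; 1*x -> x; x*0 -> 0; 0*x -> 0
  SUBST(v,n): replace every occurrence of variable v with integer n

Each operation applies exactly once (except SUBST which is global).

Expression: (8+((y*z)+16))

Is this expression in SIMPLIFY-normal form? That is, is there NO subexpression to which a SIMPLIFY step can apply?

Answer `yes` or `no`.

Expression: (8+((y*z)+16))
Scanning for simplifiable subexpressions (pre-order)...
  at root: (8+((y*z)+16)) (not simplifiable)
  at R: ((y*z)+16) (not simplifiable)
  at RL: (y*z) (not simplifiable)
Result: no simplifiable subexpression found -> normal form.

Answer: yes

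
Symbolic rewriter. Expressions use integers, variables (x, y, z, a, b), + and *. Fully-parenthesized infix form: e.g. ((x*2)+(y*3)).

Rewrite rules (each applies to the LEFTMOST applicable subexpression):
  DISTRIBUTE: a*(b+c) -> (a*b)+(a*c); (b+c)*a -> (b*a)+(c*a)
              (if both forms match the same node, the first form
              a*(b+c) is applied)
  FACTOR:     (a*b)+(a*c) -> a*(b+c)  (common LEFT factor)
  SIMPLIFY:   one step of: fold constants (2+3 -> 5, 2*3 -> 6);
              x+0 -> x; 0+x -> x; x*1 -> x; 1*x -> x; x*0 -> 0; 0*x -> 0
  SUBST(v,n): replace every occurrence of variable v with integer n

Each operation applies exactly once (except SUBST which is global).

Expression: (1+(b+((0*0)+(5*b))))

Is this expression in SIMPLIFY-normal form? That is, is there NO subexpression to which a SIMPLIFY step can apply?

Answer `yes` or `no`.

Answer: no

Derivation:
Expression: (1+(b+((0*0)+(5*b))))
Scanning for simplifiable subexpressions (pre-order)...
  at root: (1+(b+((0*0)+(5*b)))) (not simplifiable)
  at R: (b+((0*0)+(5*b))) (not simplifiable)
  at RR: ((0*0)+(5*b)) (not simplifiable)
  at RRL: (0*0) (SIMPLIFIABLE)
  at RRR: (5*b) (not simplifiable)
Found simplifiable subexpr at path RRL: (0*0)
One SIMPLIFY step would give: (1+(b+(0+(5*b))))
-> NOT in normal form.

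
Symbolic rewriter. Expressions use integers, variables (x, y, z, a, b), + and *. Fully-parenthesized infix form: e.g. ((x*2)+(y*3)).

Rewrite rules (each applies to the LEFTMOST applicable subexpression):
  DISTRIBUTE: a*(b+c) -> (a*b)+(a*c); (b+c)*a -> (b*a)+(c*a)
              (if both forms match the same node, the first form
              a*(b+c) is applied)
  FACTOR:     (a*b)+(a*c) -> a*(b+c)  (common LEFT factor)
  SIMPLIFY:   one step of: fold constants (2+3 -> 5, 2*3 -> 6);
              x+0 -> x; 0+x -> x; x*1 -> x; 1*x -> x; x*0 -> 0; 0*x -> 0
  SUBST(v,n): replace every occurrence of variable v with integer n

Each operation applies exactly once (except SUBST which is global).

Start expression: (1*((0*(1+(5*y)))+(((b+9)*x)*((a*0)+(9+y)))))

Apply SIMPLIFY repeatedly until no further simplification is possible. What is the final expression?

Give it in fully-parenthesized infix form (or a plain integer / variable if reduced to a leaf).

Start: (1*((0*(1+(5*y)))+(((b+9)*x)*((a*0)+(9+y)))))
Step 1: at root: (1*((0*(1+(5*y)))+(((b+9)*x)*((a*0)+(9+y))))) -> ((0*(1+(5*y)))+(((b+9)*x)*((a*0)+(9+y)))); overall: (1*((0*(1+(5*y)))+(((b+9)*x)*((a*0)+(9+y))))) -> ((0*(1+(5*y)))+(((b+9)*x)*((a*0)+(9+y))))
Step 2: at L: (0*(1+(5*y))) -> 0; overall: ((0*(1+(5*y)))+(((b+9)*x)*((a*0)+(9+y)))) -> (0+(((b+9)*x)*((a*0)+(9+y))))
Step 3: at root: (0+(((b+9)*x)*((a*0)+(9+y)))) -> (((b+9)*x)*((a*0)+(9+y))); overall: (0+(((b+9)*x)*((a*0)+(9+y)))) -> (((b+9)*x)*((a*0)+(9+y)))
Step 4: at RL: (a*0) -> 0; overall: (((b+9)*x)*((a*0)+(9+y))) -> (((b+9)*x)*(0+(9+y)))
Step 5: at R: (0+(9+y)) -> (9+y); overall: (((b+9)*x)*(0+(9+y))) -> (((b+9)*x)*(9+y))
Fixed point: (((b+9)*x)*(9+y))

Answer: (((b+9)*x)*(9+y))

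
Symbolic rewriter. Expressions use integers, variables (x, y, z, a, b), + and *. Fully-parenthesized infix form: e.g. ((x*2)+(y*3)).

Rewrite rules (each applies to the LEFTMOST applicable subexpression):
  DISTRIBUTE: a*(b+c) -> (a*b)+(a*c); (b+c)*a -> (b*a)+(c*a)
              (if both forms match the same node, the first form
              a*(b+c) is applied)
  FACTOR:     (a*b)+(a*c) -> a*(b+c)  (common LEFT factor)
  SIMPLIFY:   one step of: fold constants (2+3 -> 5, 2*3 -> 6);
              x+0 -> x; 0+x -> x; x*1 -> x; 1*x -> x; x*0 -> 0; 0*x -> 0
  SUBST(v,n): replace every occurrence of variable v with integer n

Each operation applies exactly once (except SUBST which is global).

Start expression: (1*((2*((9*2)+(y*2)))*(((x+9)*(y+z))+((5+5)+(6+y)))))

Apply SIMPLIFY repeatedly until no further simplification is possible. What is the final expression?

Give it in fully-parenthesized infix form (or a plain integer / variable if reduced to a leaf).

Answer: ((2*(18+(y*2)))*(((x+9)*(y+z))+(10+(6+y))))

Derivation:
Start: (1*((2*((9*2)+(y*2)))*(((x+9)*(y+z))+((5+5)+(6+y)))))
Step 1: at root: (1*((2*((9*2)+(y*2)))*(((x+9)*(y+z))+((5+5)+(6+y))))) -> ((2*((9*2)+(y*2)))*(((x+9)*(y+z))+((5+5)+(6+y)))); overall: (1*((2*((9*2)+(y*2)))*(((x+9)*(y+z))+((5+5)+(6+y))))) -> ((2*((9*2)+(y*2)))*(((x+9)*(y+z))+((5+5)+(6+y))))
Step 2: at LRL: (9*2) -> 18; overall: ((2*((9*2)+(y*2)))*(((x+9)*(y+z))+((5+5)+(6+y)))) -> ((2*(18+(y*2)))*(((x+9)*(y+z))+((5+5)+(6+y))))
Step 3: at RRL: (5+5) -> 10; overall: ((2*(18+(y*2)))*(((x+9)*(y+z))+((5+5)+(6+y)))) -> ((2*(18+(y*2)))*(((x+9)*(y+z))+(10+(6+y))))
Fixed point: ((2*(18+(y*2)))*(((x+9)*(y+z))+(10+(6+y))))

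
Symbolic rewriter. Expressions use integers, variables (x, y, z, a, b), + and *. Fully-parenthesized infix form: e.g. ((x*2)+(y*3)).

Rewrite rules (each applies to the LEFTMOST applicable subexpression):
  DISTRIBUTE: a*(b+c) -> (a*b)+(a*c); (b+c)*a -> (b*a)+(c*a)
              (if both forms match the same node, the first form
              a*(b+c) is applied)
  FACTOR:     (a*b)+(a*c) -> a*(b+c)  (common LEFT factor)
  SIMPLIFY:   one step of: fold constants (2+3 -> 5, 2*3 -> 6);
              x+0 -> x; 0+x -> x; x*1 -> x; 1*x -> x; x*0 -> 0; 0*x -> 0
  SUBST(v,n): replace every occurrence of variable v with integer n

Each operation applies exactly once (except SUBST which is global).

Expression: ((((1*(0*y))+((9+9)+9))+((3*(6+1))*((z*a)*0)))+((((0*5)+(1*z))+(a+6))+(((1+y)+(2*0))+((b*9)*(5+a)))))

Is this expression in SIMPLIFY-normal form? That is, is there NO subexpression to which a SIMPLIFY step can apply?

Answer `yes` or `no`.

Answer: no

Derivation:
Expression: ((((1*(0*y))+((9+9)+9))+((3*(6+1))*((z*a)*0)))+((((0*5)+(1*z))+(a+6))+(((1+y)+(2*0))+((b*9)*(5+a)))))
Scanning for simplifiable subexpressions (pre-order)...
  at root: ((((1*(0*y))+((9+9)+9))+((3*(6+1))*((z*a)*0)))+((((0*5)+(1*z))+(a+6))+(((1+y)+(2*0))+((b*9)*(5+a))))) (not simplifiable)
  at L: (((1*(0*y))+((9+9)+9))+((3*(6+1))*((z*a)*0))) (not simplifiable)
  at LL: ((1*(0*y))+((9+9)+9)) (not simplifiable)
  at LLL: (1*(0*y)) (SIMPLIFIABLE)
  at LLLR: (0*y) (SIMPLIFIABLE)
  at LLR: ((9+9)+9) (not simplifiable)
  at LLRL: (9+9) (SIMPLIFIABLE)
  at LR: ((3*(6+1))*((z*a)*0)) (not simplifiable)
  at LRL: (3*(6+1)) (not simplifiable)
  at LRLR: (6+1) (SIMPLIFIABLE)
  at LRR: ((z*a)*0) (SIMPLIFIABLE)
  at LRRL: (z*a) (not simplifiable)
  at R: ((((0*5)+(1*z))+(a+6))+(((1+y)+(2*0))+((b*9)*(5+a)))) (not simplifiable)
  at RL: (((0*5)+(1*z))+(a+6)) (not simplifiable)
  at RLL: ((0*5)+(1*z)) (not simplifiable)
  at RLLL: (0*5) (SIMPLIFIABLE)
  at RLLR: (1*z) (SIMPLIFIABLE)
  at RLR: (a+6) (not simplifiable)
  at RR: (((1+y)+(2*0))+((b*9)*(5+a))) (not simplifiable)
  at RRL: ((1+y)+(2*0)) (not simplifiable)
  at RRLL: (1+y) (not simplifiable)
  at RRLR: (2*0) (SIMPLIFIABLE)
  at RRR: ((b*9)*(5+a)) (not simplifiable)
  at RRRL: (b*9) (not simplifiable)
  at RRRR: (5+a) (not simplifiable)
Found simplifiable subexpr at path LLL: (1*(0*y))
One SIMPLIFY step would give: ((((0*y)+((9+9)+9))+((3*(6+1))*((z*a)*0)))+((((0*5)+(1*z))+(a+6))+(((1+y)+(2*0))+((b*9)*(5+a)))))
-> NOT in normal form.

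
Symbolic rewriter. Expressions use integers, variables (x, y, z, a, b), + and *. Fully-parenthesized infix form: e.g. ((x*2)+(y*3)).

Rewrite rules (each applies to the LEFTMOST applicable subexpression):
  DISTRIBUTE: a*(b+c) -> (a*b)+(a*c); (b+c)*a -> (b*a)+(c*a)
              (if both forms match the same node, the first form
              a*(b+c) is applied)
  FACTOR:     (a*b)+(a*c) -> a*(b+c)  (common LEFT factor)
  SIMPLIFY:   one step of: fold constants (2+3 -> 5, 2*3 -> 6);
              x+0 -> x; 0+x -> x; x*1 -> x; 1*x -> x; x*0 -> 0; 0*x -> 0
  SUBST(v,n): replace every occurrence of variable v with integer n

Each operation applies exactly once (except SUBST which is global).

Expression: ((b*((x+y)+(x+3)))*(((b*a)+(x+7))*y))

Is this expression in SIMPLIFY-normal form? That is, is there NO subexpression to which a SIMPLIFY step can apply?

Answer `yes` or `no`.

Expression: ((b*((x+y)+(x+3)))*(((b*a)+(x+7))*y))
Scanning for simplifiable subexpressions (pre-order)...
  at root: ((b*((x+y)+(x+3)))*(((b*a)+(x+7))*y)) (not simplifiable)
  at L: (b*((x+y)+(x+3))) (not simplifiable)
  at LR: ((x+y)+(x+3)) (not simplifiable)
  at LRL: (x+y) (not simplifiable)
  at LRR: (x+3) (not simplifiable)
  at R: (((b*a)+(x+7))*y) (not simplifiable)
  at RL: ((b*a)+(x+7)) (not simplifiable)
  at RLL: (b*a) (not simplifiable)
  at RLR: (x+7) (not simplifiable)
Result: no simplifiable subexpression found -> normal form.

Answer: yes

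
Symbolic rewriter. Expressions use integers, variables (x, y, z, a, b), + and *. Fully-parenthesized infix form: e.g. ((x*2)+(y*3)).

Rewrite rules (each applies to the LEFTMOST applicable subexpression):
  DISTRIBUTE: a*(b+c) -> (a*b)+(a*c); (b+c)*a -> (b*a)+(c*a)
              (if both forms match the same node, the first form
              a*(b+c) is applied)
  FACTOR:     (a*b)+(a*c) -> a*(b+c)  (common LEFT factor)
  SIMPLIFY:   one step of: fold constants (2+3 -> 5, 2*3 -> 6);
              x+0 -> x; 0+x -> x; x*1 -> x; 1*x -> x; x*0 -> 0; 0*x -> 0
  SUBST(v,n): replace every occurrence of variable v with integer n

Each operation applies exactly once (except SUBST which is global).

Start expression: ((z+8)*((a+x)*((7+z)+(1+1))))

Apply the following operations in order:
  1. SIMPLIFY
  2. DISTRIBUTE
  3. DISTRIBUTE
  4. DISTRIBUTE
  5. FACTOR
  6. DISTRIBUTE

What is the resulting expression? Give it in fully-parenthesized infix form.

Answer: (((z*((a+x)*(7+z)))+(z*((a+x)*2)))+(8*((a+x)*((7+z)+2))))

Derivation:
Start: ((z+8)*((a+x)*((7+z)+(1+1))))
Apply SIMPLIFY at RRR (target: (1+1)): ((z+8)*((a+x)*((7+z)+(1+1)))) -> ((z+8)*((a+x)*((7+z)+2)))
Apply DISTRIBUTE at root (target: ((z+8)*((a+x)*((7+z)+2)))): ((z+8)*((a+x)*((7+z)+2))) -> ((z*((a+x)*((7+z)+2)))+(8*((a+x)*((7+z)+2))))
Apply DISTRIBUTE at LR (target: ((a+x)*((7+z)+2))): ((z*((a+x)*((7+z)+2)))+(8*((a+x)*((7+z)+2)))) -> ((z*(((a+x)*(7+z))+((a+x)*2)))+(8*((a+x)*((7+z)+2))))
Apply DISTRIBUTE at L (target: (z*(((a+x)*(7+z))+((a+x)*2)))): ((z*(((a+x)*(7+z))+((a+x)*2)))+(8*((a+x)*((7+z)+2)))) -> (((z*((a+x)*(7+z)))+(z*((a+x)*2)))+(8*((a+x)*((7+z)+2))))
Apply FACTOR at L (target: ((z*((a+x)*(7+z)))+(z*((a+x)*2)))): (((z*((a+x)*(7+z)))+(z*((a+x)*2)))+(8*((a+x)*((7+z)+2)))) -> ((z*(((a+x)*(7+z))+((a+x)*2)))+(8*((a+x)*((7+z)+2))))
Apply DISTRIBUTE at L (target: (z*(((a+x)*(7+z))+((a+x)*2)))): ((z*(((a+x)*(7+z))+((a+x)*2)))+(8*((a+x)*((7+z)+2)))) -> (((z*((a+x)*(7+z)))+(z*((a+x)*2)))+(8*((a+x)*((7+z)+2))))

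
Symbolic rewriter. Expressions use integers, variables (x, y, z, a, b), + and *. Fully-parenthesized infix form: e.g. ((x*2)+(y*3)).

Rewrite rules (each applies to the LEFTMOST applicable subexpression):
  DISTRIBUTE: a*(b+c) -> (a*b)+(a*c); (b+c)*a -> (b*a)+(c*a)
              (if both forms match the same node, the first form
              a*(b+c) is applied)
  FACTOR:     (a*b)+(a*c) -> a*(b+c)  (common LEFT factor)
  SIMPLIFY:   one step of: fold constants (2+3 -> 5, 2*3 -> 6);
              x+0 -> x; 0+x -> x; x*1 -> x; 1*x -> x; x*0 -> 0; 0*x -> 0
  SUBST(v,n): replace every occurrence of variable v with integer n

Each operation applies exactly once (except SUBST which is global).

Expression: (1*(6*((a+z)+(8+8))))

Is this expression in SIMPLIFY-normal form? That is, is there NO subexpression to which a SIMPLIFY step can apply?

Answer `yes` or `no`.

Answer: no

Derivation:
Expression: (1*(6*((a+z)+(8+8))))
Scanning for simplifiable subexpressions (pre-order)...
  at root: (1*(6*((a+z)+(8+8)))) (SIMPLIFIABLE)
  at R: (6*((a+z)+(8+8))) (not simplifiable)
  at RR: ((a+z)+(8+8)) (not simplifiable)
  at RRL: (a+z) (not simplifiable)
  at RRR: (8+8) (SIMPLIFIABLE)
Found simplifiable subexpr at path root: (1*(6*((a+z)+(8+8))))
One SIMPLIFY step would give: (6*((a+z)+(8+8)))
-> NOT in normal form.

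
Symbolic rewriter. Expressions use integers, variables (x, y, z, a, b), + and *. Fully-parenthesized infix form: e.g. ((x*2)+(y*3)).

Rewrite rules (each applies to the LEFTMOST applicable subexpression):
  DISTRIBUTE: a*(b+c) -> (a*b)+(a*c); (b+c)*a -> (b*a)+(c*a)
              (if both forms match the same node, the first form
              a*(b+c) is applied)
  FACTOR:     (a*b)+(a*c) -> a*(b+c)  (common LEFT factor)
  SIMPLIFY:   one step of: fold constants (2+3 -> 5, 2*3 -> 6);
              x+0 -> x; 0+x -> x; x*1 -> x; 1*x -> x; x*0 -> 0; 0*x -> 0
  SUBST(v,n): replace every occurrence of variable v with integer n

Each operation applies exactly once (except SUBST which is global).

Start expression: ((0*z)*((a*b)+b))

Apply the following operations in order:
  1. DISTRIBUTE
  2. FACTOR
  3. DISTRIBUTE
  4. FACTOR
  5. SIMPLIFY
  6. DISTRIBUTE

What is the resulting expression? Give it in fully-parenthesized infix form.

Start: ((0*z)*((a*b)+b))
Apply DISTRIBUTE at root (target: ((0*z)*((a*b)+b))): ((0*z)*((a*b)+b)) -> (((0*z)*(a*b))+((0*z)*b))
Apply FACTOR at root (target: (((0*z)*(a*b))+((0*z)*b))): (((0*z)*(a*b))+((0*z)*b)) -> ((0*z)*((a*b)+b))
Apply DISTRIBUTE at root (target: ((0*z)*((a*b)+b))): ((0*z)*((a*b)+b)) -> (((0*z)*(a*b))+((0*z)*b))
Apply FACTOR at root (target: (((0*z)*(a*b))+((0*z)*b))): (((0*z)*(a*b))+((0*z)*b)) -> ((0*z)*((a*b)+b))
Apply SIMPLIFY at L (target: (0*z)): ((0*z)*((a*b)+b)) -> (0*((a*b)+b))
Apply DISTRIBUTE at root (target: (0*((a*b)+b))): (0*((a*b)+b)) -> ((0*(a*b))+(0*b))

Answer: ((0*(a*b))+(0*b))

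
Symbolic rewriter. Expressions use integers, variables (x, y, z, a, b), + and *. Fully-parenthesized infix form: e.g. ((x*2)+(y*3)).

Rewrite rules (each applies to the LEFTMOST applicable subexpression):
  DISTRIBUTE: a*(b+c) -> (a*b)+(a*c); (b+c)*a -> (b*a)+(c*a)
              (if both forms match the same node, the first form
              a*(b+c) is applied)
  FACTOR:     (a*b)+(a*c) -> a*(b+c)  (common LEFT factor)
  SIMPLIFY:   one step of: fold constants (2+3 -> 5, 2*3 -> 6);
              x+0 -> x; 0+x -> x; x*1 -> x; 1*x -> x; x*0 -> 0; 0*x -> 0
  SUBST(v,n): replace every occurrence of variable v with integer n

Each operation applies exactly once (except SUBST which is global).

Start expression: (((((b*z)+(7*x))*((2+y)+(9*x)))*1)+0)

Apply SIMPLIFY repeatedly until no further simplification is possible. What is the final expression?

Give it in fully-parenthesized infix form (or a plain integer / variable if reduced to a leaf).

Answer: (((b*z)+(7*x))*((2+y)+(9*x)))

Derivation:
Start: (((((b*z)+(7*x))*((2+y)+(9*x)))*1)+0)
Step 1: at root: (((((b*z)+(7*x))*((2+y)+(9*x)))*1)+0) -> ((((b*z)+(7*x))*((2+y)+(9*x)))*1); overall: (((((b*z)+(7*x))*((2+y)+(9*x)))*1)+0) -> ((((b*z)+(7*x))*((2+y)+(9*x)))*1)
Step 2: at root: ((((b*z)+(7*x))*((2+y)+(9*x)))*1) -> (((b*z)+(7*x))*((2+y)+(9*x))); overall: ((((b*z)+(7*x))*((2+y)+(9*x)))*1) -> (((b*z)+(7*x))*((2+y)+(9*x)))
Fixed point: (((b*z)+(7*x))*((2+y)+(9*x)))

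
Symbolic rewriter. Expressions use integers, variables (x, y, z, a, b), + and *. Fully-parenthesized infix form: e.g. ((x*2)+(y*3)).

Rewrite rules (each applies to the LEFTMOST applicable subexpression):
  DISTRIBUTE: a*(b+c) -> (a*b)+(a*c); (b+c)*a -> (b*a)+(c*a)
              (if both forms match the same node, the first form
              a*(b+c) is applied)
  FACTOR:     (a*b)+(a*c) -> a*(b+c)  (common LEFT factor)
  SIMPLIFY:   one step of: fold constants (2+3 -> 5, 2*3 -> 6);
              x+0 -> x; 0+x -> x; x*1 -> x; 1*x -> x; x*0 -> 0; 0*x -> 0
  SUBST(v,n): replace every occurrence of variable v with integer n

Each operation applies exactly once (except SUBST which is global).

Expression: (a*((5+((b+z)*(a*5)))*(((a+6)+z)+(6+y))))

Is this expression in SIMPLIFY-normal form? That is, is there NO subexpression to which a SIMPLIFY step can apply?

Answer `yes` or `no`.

Expression: (a*((5+((b+z)*(a*5)))*(((a+6)+z)+(6+y))))
Scanning for simplifiable subexpressions (pre-order)...
  at root: (a*((5+((b+z)*(a*5)))*(((a+6)+z)+(6+y)))) (not simplifiable)
  at R: ((5+((b+z)*(a*5)))*(((a+6)+z)+(6+y))) (not simplifiable)
  at RL: (5+((b+z)*(a*5))) (not simplifiable)
  at RLR: ((b+z)*(a*5)) (not simplifiable)
  at RLRL: (b+z) (not simplifiable)
  at RLRR: (a*5) (not simplifiable)
  at RR: (((a+6)+z)+(6+y)) (not simplifiable)
  at RRL: ((a+6)+z) (not simplifiable)
  at RRLL: (a+6) (not simplifiable)
  at RRR: (6+y) (not simplifiable)
Result: no simplifiable subexpression found -> normal form.

Answer: yes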